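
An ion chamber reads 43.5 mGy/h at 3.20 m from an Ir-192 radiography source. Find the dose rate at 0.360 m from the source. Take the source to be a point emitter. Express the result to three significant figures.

3440 mGy/h

By the inverse-square law, the rate at 0.360 m is
43.5 × (3.20/0.360)² = 43.5 × 79.01 = 3437 mGy/h.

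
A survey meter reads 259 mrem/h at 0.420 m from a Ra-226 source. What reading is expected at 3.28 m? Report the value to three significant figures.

Since intensity falls as 1/r², the rate at 3.28 m is
259 × (0.420/3.28)² = 259 × 0.01640 = 4.248 mrem/h.

4.25 mrem/h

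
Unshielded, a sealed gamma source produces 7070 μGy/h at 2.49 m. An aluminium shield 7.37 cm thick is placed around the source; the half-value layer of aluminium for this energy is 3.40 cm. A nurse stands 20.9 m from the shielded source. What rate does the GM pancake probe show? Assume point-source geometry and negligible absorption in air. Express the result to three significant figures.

Distance alone: (2.49/20.9)² = 0.01419, so 7070 × 0.01419 = 100.3 μGy/h.
Shield: 7.37/3.40 = 2.168 half-value layers → attenuation 2^(−2.168) = 0.2225.
Combined: 100.3 × 0.2225 = 22.32 μGy/h.

22.3 μGy/h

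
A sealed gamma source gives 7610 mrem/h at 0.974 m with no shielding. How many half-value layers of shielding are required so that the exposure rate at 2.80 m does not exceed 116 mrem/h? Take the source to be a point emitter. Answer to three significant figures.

At 2.80 m, distance alone gives (0.974/2.80)² = 0.1210, so 7610 × 0.1210 = 920.8 mrem/h.
Further attenuation needed: 920.8/116 = 7.938.
n = log₂(7.938) = 2.989 half-value layers.

2.99 half-value layers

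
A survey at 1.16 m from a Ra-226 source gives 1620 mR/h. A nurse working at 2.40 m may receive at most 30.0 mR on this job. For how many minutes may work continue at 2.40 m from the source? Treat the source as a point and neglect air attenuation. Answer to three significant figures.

4.76 min

Intensity scales as (d₁/d₂)², so rate at 2.40 m:
1620 × (1.16/2.40)² = 1620 × 0.2336 = 378.4 mR/h.
Stay time = 30.0 mR ÷ 378.4 mR/h = 0.07928 h = 4.757 min.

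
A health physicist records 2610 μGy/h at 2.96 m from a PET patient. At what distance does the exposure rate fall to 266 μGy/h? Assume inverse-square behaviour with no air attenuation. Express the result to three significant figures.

9.27 m

Using I₁d₁² = I₂d₂², d₂ = d₁·√(I₁/I₂).
I₁/I₂ = 2610/266 = 9.812, so d₂ = 2.96 × √9.812 = 9.272 m.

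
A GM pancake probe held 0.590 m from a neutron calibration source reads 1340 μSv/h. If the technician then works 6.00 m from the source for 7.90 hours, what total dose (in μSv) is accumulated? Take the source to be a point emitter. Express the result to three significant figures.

By the inverse-square law, rate at 6.00 m:
(0.590/6.00)² = 0.009669, so 1340 × 0.009669 = 12.96 μSv/h.
Dose = rate × time = 12.96 μSv/h × 7.900 h = 102.4 μSv.

102 μSv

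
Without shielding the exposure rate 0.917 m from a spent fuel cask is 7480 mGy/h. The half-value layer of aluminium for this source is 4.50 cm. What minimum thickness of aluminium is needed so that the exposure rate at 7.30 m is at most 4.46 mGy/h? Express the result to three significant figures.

21.3 cm

At 7.30 m, distance alone gives 7480 × (0.917/7.30)² = 7480 × 0.01578 = 118.0 mGy/h.
Further attenuation needed: 118.0/4.46 = 26.46.
n = log₂(26.46) = 4.726 half-value layers.
Thickness = 4.726 × 4.50 cm = 21.27 cm.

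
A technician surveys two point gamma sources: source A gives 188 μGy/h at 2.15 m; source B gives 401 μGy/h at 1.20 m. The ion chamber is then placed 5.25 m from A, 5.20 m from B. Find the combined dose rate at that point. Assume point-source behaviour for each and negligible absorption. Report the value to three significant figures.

By superposition, sum each source's inverse-square contribution:
A: 188 × (2.15/5.25)² = 31.53 μGy/h
B: 401 × (1.20/5.20)² = 21.36 μGy/h
Total = 31.53 + 21.36 = 52.89 μGy/h.

52.9 μGy/h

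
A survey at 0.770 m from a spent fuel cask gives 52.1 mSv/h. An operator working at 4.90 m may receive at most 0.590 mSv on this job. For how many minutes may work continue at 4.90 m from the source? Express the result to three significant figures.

27.5 min

Intensity scales as (d₁/d₂)², so rate at 4.90 m:
52.1 × (0.770/4.90)² = 52.1 × 0.02469 = 1.286 mSv/h.
Stay time = 0.590 mSv ÷ 1.286 mSv/h = 0.4588 h = 27.53 min.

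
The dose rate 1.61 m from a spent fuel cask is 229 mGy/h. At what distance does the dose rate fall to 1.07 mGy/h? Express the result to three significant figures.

23.6 m

By the inverse-square law, d₂ = d₁·√(I₁/I₂).
I₁/I₂ = 229/1.07 = 214.0, so d₂ = 1.61 × √214.0 = 23.55 m.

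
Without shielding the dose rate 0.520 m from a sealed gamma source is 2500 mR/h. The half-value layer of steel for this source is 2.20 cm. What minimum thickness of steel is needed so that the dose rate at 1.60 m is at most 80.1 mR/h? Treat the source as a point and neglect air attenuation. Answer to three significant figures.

3.79 cm

At 1.60 m, distance alone gives 2500 × (0.520/1.60)² = 2500 × 0.1056 = 264.0 mR/h.
Further attenuation needed: 264.0/80.1 = 3.296.
n = log₂(3.296) = 1.721 half-value layers.
Thickness = 1.721 × 2.20 cm = 3.786 cm.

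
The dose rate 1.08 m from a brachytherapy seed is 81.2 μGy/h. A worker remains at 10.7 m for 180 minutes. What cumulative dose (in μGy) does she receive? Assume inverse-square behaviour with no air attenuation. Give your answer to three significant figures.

Intensity scales as (d₁/d₂)², so rate at 10.7 m:
(1.08/10.7)² = 0.01019, so 81.2 × 0.01019 = 0.8274 μGy/h.
Dose = rate × time = 0.8274 μGy/h × 3.000 h = 2.482 μGy.

2.48 μGy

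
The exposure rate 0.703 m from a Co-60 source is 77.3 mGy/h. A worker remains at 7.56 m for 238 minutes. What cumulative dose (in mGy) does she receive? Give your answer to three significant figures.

2.65 mGy

Using I₁d₁² = I₂d₂², rate at 7.56 m:
(0.703/7.56)² = 0.008647, so 77.3 × 0.008647 = 0.6684 mGy/h.
Dose = rate × time = 0.6684 mGy/h × 3.967 h = 2.652 mGy.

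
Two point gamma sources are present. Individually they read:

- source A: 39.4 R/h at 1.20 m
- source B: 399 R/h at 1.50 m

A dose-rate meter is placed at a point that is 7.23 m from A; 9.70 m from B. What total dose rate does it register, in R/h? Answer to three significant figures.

Each source contributes Iᵢ·(dᵢ/rᵢ)²; contributions add.
A: 39.4 × (1.20/7.23)² = 1.085 R/h
B: 399 × (1.50/9.70)² = 9.541 R/h
Total = 1.085 + 9.541 = 10.63 R/h.

10.6 R/h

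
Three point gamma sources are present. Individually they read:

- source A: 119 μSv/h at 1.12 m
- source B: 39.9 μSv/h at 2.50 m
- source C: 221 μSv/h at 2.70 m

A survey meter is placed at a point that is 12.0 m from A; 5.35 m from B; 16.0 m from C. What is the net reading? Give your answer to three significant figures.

By superposition, sum each source's inverse-square contribution:
A: 119 × (1.12/12.0)² = 1.037 μSv/h
B: 39.9 × (2.50/5.35)² = 8.713 μSv/h
C: 221 × (2.70/16.0)² = 6.293 μSv/h
Total = 1.037 + 8.713 + 6.293 = 16.04 μSv/h.

16.0 μSv/h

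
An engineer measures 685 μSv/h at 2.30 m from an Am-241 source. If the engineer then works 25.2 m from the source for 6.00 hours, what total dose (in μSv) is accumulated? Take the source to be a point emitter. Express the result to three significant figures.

34.2 μSv

By the inverse-square law, rate at 25.2 m:
(2.30/25.2)² = 0.008330, so 685 × 0.008330 = 5.706 μSv/h.
Dose = rate × time = 5.706 μSv/h × 6.000 h = 34.24 μSv.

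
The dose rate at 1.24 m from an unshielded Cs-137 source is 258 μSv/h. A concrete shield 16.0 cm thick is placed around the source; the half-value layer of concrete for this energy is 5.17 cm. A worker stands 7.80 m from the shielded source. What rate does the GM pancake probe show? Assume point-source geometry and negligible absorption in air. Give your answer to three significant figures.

Distance alone: 258 × (1.24/7.80)² = 258 × 0.02527 = 6.520 μSv/h.
Shield: 16.0/5.17 = 3.095 half-value layers → attenuation 2^(−3.095) = 0.1170.
Combined: 6.520 × 0.1170 = 0.7628 μSv/h.

0.763 μSv/h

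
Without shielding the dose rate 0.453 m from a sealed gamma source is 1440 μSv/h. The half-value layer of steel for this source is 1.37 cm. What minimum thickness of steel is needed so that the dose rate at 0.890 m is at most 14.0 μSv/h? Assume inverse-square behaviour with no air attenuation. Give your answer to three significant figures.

At 0.890 m, distance alone gives (0.453/0.890)² = 0.2591, so 1440 × 0.2591 = 373.1 μSv/h.
Further attenuation needed: 373.1/14.0 = 26.65.
n = log₂(26.65) = 4.736 half-value layers.
Thickness = 4.736 × 1.37 cm = 6.488 cm.

6.49 cm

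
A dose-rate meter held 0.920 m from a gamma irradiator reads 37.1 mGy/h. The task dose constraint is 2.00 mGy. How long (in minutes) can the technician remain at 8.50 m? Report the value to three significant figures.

276 min

By the inverse-square law, rate at 8.50 m:
(0.920/8.50)² = 0.01171, so 37.1 × 0.01171 = 0.4344 mGy/h.
Stay time = 2.00 mGy ÷ 0.4344 mGy/h = 4.604 h = 276.2 min.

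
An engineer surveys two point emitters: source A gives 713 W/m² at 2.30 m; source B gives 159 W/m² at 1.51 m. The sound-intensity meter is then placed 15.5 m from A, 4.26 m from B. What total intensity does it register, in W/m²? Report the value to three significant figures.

35.7 W/m²

By superposition, sum each source's inverse-square contribution:
A: 713 × (2.30/15.5)² = 15.70 W/m²
B: 159 × (1.51/4.26)² = 19.98 W/m²
Total = 15.70 + 19.98 = 35.68 W/m².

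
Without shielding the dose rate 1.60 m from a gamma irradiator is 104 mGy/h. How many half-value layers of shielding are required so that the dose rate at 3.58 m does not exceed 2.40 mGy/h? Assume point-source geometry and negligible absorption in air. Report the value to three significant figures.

3.11 half-value layers

At 3.58 m, distance alone gives (1.60/3.58)² = 0.1997, so 104 × 0.1997 = 20.77 mGy/h.
Further attenuation needed: 20.77/2.40 = 8.654.
n = log₂(8.654) = 3.113 half-value layers.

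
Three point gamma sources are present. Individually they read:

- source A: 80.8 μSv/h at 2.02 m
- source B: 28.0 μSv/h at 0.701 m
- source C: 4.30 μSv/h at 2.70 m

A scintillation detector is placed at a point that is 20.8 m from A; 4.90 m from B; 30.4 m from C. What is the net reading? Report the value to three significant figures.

Each source contributes Iᵢ·(dᵢ/rᵢ)²; contributions add.
A: 80.8 × (2.02/20.8)² = 0.7621 μSv/h
B: 28.0 × (0.701/4.90)² = 0.5731 μSv/h
C: 4.30 × (2.70/30.4)² = 0.03392 μSv/h
Total = 0.7621 + 0.5731 + 0.03392 = 1.369 μSv/h.

1.37 μSv/h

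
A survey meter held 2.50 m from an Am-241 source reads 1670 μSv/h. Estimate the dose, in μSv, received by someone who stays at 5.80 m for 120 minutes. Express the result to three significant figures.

Since intensity falls as 1/r², rate at 5.80 m:
1670 × (2.50/5.80)² = 1670 × 0.1858 = 310.3 μSv/h.
Dose = rate × time = 310.3 μSv/h × 2.000 h = 620.6 μSv.

621 μSv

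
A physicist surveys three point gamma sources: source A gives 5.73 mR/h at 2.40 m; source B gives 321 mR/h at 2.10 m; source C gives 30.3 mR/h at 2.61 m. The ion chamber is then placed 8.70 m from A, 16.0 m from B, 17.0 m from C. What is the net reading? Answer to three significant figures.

Each source contributes Iᵢ·(dᵢ/rᵢ)²; contributions add.
A: 5.73 × (2.40/8.70)² = 0.4361 mR/h
B: 321 × (2.10/16.0)² = 5.530 mR/h
C: 30.3 × (2.61/17.0)² = 0.7142 mR/h
Total = 0.4361 + 5.530 + 0.7142 = 6.680 mR/h.

6.68 mR/h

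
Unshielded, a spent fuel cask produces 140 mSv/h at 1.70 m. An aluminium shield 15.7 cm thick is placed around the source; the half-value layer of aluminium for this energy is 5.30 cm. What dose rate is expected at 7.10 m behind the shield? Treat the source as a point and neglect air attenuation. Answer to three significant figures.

Distance alone: 140 × (1.70/7.10)² = 140 × 0.05733 = 8.026 mSv/h.
Shield: 15.7/5.30 = 2.962 half-value layers → attenuation 2^(−2.962) = 0.1283.
Combined: 8.026 × 0.1283 = 1.030 mSv/h.

1.03 mSv/h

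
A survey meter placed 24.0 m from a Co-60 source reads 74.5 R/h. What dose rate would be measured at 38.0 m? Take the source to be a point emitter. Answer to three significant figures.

Intensity scales as (d₁/d₂)², so scaling from 24.0 m to 38.0 m:
(24.0/38.0)² = 0.3989, so 74.5 × 0.3989 = 29.72 R/h.

29.7 R/h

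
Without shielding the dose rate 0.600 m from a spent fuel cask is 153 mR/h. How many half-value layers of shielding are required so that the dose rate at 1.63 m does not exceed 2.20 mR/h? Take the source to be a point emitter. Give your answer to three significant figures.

At 1.63 m, distance alone gives (0.600/1.63)² = 0.1355, so 153 × 0.1355 = 20.73 mR/h.
Further attenuation needed: 20.73/2.20 = 9.423.
n = log₂(9.423) = 3.236 half-value layers.

3.24 half-value layers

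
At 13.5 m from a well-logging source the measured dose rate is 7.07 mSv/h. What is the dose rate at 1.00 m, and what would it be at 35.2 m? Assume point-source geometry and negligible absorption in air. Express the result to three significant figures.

Using I₁d₁² = I₂d₂²,
At 1.00 m: 7.07 × (13.5/1.00)² = 7.07 × 182.2 = 1288 mSv/h
At 35.2 m: 1288 × (1.00/35.2)² = 1288 × 0.0008071 = 1.040 mSv/h.

1290 mSv/h; 1.04 mSv/h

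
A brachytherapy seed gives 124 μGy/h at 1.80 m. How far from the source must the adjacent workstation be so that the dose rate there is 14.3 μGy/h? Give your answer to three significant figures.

5.30 m

By the inverse-square law, d₂ = d₁·√(I₁/I₂).
I₁/I₂ = 124/14.3 = 8.671, so d₂ = 1.80 × √8.671 = 5.300 m.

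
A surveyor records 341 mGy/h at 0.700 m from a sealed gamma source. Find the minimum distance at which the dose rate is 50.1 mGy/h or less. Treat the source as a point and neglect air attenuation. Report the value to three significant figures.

1.83 m

By the inverse-square law, d₂ = d₁·√(I₁/I₂).
I₁/I₂ = 341/50.1 = 6.806, so d₂ = 0.700 × √6.806 = 1.826 m.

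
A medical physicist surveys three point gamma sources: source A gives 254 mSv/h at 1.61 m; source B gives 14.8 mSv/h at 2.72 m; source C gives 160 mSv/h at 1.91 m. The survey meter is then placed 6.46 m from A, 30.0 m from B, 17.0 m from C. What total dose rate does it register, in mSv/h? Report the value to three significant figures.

17.9 mSv/h

Each source contributes Iᵢ·(dᵢ/rᵢ)²; contributions add.
A: 254 × (1.61/6.46)² = 15.78 mSv/h
B: 14.8 × (2.72/30.0)² = 0.1217 mSv/h
C: 160 × (1.91/17.0)² = 2.020 mSv/h
Total = 15.78 + 0.1217 + 2.020 = 17.92 mSv/h.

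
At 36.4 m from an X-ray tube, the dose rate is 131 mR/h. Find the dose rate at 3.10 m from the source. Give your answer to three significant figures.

18100 mR/h

Since intensity falls as 1/r², the rate at 3.10 m is
(36.4/3.10)² = 137.9, so 131 × 137.9 = 18060 mR/h.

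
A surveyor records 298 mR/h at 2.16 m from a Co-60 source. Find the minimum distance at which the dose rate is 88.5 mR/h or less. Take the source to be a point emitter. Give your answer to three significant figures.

By the inverse-square law, d₂ = d₁·√(I₁/I₂).
I₁/I₂ = 298/88.5 = 3.367, so d₂ = 2.16 × √3.367 = 3.963 m.

3.96 m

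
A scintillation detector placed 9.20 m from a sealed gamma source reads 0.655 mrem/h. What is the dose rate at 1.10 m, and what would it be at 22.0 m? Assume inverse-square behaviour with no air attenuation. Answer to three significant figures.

Since intensity falls as 1/r²,
At 1.10 m: 0.655 × (9.20/1.10)² = 0.655 × 69.95 = 45.82 mrem/h
At 22.0 m: 45.82 × (1.10/22.0)² = 45.82 × 0.002500 = 0.1145 mrem/h.

45.8 mrem/h; 0.115 mrem/h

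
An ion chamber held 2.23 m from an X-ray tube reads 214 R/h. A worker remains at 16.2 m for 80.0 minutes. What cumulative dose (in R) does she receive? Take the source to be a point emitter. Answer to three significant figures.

5.41 R

Using I₁d₁² = I₂d₂², rate at 16.2 m:
(2.23/16.2)² = 0.01895, so 214 × 0.01895 = 4.055 R/h.
Dose = rate × time = 4.055 R/h × 1.333 h = 5.405 R.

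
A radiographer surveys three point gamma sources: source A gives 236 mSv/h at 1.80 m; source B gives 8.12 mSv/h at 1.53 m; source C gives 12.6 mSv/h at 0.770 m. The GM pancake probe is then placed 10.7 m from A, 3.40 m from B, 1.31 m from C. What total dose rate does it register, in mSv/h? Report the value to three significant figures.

By superposition, sum each source's inverse-square contribution:
A: 236 × (1.80/10.7)² = 6.679 mSv/h
B: 8.12 × (1.53/3.40)² = 1.644 mSv/h
C: 12.6 × (0.770/1.31)² = 4.353 mSv/h
Total = 6.679 + 1.644 + 4.353 = 12.68 mSv/h.

12.7 mSv/h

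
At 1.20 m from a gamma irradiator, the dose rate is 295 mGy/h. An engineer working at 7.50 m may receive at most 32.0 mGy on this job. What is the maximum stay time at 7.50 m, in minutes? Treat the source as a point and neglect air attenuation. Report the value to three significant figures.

254 min

Intensity scales as (d₁/d₂)², so rate at 7.50 m:
295 × (1.20/7.50)² = 295 × 0.02560 = 7.552 mGy/h.
Stay time = 32.0 mGy ÷ 7.552 mGy/h = 4.237 h = 254.2 min.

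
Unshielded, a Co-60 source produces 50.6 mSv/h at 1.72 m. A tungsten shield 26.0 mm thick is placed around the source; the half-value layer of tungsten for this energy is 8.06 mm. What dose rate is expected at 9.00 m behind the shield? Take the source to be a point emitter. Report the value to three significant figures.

Distance alone: 50.6 × (1.72/9.00)² = 50.6 × 0.03652 = 1.848 mSv/h.
Shield: 26.0/8.06 = 3.226 half-value layers → attenuation 2^(−3.226) = 0.1069.
Combined: 1.848 × 0.1069 = 0.1976 mSv/h.

0.198 mSv/h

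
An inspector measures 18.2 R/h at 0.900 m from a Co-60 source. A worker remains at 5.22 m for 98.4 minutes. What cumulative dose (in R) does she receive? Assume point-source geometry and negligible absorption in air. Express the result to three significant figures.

0.887 R

Applying the 1/r² law, rate at 5.22 m:
18.2 × (0.900/5.22)² = 18.2 × 0.02973 = 0.5411 R/h.
Dose = rate × time = 0.5411 R/h × 1.640 h = 0.8874 R.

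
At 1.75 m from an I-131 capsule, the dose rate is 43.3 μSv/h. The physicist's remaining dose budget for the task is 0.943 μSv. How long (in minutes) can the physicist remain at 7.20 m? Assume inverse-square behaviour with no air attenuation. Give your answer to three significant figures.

22.1 min

Applying the 1/r² law, rate at 7.20 m:
(1.75/7.20)² = 0.05908, so 43.3 × 0.05908 = 2.558 μSv/h.
Stay time = 0.943 μSv ÷ 2.558 μSv/h = 0.3686 h = 22.12 min.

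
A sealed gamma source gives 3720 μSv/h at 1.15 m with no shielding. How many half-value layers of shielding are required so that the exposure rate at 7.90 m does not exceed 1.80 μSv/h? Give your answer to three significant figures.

At 7.90 m, distance alone gives 3720 × (1.15/7.90)² = 3720 × 0.02119 = 78.83 μSv/h.
Further attenuation needed: 78.83/1.80 = 43.79.
n = log₂(43.79) = 5.453 half-value layers.

5.45 half-value layers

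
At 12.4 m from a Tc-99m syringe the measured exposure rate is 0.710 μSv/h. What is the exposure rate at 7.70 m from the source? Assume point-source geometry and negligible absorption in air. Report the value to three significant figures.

By the inverse-square law, scaling from 12.4 m to 7.70 m:
(12.4/7.70)² = 2.593, so 0.710 × 2.593 = 1.841 μSv/h.

1.84 μSv/h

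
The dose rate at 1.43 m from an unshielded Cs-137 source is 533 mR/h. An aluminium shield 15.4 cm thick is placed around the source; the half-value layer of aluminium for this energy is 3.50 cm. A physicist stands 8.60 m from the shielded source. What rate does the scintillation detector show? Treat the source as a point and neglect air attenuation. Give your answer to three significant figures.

Distance alone: 533 × (1.43/8.60)² = 533 × 0.02765 = 14.74 mR/h.
Shield: 15.4/3.50 = 4.400 half-value layers → attenuation 2^(−4.400) = 0.04737.
Combined: 14.74 × 0.04737 = 0.6982 mR/h.

0.698 mR/h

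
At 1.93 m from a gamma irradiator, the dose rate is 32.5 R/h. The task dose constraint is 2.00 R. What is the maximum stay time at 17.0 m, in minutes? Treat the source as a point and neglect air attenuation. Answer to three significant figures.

Applying the 1/r² law, rate at 17.0 m:
(1.93/17.0)² = 0.01289, so 32.5 × 0.01289 = 0.4189 R/h.
Stay time = 2.00 R ÷ 0.4189 R/h = 4.774 h = 286.4 min.

286 min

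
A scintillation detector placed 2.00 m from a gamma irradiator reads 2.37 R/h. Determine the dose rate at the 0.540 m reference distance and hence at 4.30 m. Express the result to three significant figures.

32.5 R/h; 0.513 R/h

Since intensity falls as 1/r²,
At 0.540 m: 2.37 × (2.00/0.540)² = 2.37 × 13.72 = 32.52 R/h
At 4.30 m: 32.52 × (0.540/4.30)² = 32.52 × 0.01577 = 0.5128 R/h.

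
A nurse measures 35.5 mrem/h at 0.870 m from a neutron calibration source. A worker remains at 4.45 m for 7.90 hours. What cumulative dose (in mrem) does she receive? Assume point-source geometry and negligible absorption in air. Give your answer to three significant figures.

Applying the 1/r² law, rate at 4.45 m:
(0.870/4.45)² = 0.03822, so 35.5 × 0.03822 = 1.357 mrem/h.
Dose = rate × time = 1.357 mrem/h × 7.900 h = 10.72 mrem.

10.7 mrem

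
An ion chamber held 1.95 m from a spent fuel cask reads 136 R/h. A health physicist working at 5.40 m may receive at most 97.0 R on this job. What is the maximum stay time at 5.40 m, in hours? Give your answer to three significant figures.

Intensity scales as (d₁/d₂)², so rate at 5.40 m:
(1.95/5.40)² = 0.1304, so 136 × 0.1304 = 17.73 R/h.
Stay time = 97.0 R ÷ 17.73 R/h = 5.471 h.

5.47 h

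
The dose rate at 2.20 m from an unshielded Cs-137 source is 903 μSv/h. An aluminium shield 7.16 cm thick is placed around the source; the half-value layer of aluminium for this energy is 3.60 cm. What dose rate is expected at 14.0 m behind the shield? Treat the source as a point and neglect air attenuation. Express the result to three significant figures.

Distance alone: (2.20/14.0)² = 0.02469, so 903 × 0.02469 = 22.30 μSv/h.
Shield: 7.16/3.60 = 1.989 half-value layers → attenuation 2^(−1.989) = 0.2519.
Combined: 22.30 × 0.2519 = 5.617 μSv/h.

5.62 μSv/h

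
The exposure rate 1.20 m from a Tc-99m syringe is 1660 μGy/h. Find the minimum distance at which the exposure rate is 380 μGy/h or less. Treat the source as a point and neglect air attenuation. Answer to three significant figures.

2.51 m

Since intensity falls as 1/r², d₂ = d₁·√(I₁/I₂).
I₁/I₂ = 1660/380 = 4.368, so d₂ = 1.20 × √4.368 = 2.508 m.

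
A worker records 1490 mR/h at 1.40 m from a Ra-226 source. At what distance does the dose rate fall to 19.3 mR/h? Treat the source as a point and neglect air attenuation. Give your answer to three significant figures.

12.3 m

Applying the 1/r² law, d₂ = d₁·√(I₁/I₂).
I₁/I₂ = 1490/19.3 = 77.20, so d₂ = 1.40 × √77.20 = 12.30 m.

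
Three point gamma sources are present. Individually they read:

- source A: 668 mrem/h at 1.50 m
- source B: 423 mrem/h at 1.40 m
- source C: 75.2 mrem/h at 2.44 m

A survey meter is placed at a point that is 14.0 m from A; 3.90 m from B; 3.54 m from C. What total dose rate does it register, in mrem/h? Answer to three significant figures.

By superposition, sum each source's inverse-square contribution:
A: 668 × (1.50/14.0)² = 7.668 mrem/h
B: 423 × (1.40/3.90)² = 54.51 mrem/h
C: 75.2 × (2.44/3.54)² = 35.73 mrem/h
Total = 7.668 + 54.51 + 35.73 = 97.91 mrem/h.

97.9 mrem/h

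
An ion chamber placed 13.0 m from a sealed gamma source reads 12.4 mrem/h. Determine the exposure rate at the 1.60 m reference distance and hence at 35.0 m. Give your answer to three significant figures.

Applying the 1/r² law,
At 1.60 m: (13.0/1.60)² = 66.02, so 12.4 × 66.02 = 818.6 mrem/h
At 35.0 m: 818.6 × (1.60/35.0)² = 818.6 × 0.002090 = 1.711 mrem/h.

819 mrem/h; 1.71 mrem/h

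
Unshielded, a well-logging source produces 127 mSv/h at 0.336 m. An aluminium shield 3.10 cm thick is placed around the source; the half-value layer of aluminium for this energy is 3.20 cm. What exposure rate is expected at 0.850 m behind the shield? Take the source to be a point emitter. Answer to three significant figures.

10.1 mSv/h

Distance alone: 127 × (0.336/0.850)² = 127 × 0.1563 = 19.85 mSv/h.
Shield: 3.10/3.20 = 0.9688 half-value layers → attenuation 2^(−0.9688) = 0.5109.
Combined: 19.85 × 0.5109 = 10.14 mSv/h.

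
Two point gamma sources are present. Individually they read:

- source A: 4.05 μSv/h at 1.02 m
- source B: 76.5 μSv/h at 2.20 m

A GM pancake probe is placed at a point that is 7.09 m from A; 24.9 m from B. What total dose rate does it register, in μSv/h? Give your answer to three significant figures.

0.681 μSv/h

Each source contributes Iᵢ·(dᵢ/rᵢ)²; contributions add.
A: 4.05 × (1.02/7.09)² = 0.08382 μSv/h
B: 76.5 × (2.20/24.9)² = 0.5972 μSv/h
Total = 0.08382 + 0.5972 = 0.6810 μSv/h.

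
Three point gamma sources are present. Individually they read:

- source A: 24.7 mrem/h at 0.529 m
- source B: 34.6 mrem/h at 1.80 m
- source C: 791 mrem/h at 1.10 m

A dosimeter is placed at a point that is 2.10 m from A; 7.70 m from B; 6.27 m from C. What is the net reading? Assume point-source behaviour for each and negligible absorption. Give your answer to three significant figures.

By superposition, sum each source's inverse-square contribution:
A: 24.7 × (0.529/2.10)² = 1.567 mrem/h
B: 34.6 × (1.80/7.70)² = 1.891 mrem/h
C: 791 × (1.10/6.27)² = 24.35 mrem/h
Total = 1.567 + 1.891 + 24.35 = 27.81 mrem/h.

27.8 mrem/h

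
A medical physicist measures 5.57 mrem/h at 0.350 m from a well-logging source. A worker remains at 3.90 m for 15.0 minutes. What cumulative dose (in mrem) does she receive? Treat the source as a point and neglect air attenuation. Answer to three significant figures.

0.0112 mrem

By the inverse-square law, rate at 3.90 m:
5.57 × (0.350/3.90)² = 5.57 × 0.008054 = 0.04486 mrem/h.
Dose = rate × time = 0.04486 mrem/h × 0.2500 h = 0.01121 mrem.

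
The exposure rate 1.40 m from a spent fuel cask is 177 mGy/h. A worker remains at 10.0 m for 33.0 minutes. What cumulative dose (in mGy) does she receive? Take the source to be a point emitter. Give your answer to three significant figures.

1.91 mGy

By the inverse-square law, rate at 10.0 m:
(1.40/10.0)² = 0.01960, so 177 × 0.01960 = 3.469 mGy/h.
Dose = rate × time = 3.469 mGy/h × 0.5500 h = 1.908 mGy.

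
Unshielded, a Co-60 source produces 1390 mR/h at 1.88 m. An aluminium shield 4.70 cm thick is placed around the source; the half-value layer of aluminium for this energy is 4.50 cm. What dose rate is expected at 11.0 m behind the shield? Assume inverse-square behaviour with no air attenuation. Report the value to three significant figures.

19.7 mR/h

Distance alone: 1390 × (1.88/11.0)² = 1390 × 0.02921 = 40.60 mR/h.
Shield: 4.70/4.50 = 1.044 half-value layers → attenuation 2^(−1.044) = 0.4850.
Combined: 40.60 × 0.4850 = 19.69 mR/h.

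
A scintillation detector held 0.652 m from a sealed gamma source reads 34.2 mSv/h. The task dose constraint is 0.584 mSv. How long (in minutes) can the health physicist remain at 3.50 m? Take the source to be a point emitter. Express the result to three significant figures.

Using I₁d₁² = I₂d₂², rate at 3.50 m:
(0.652/3.50)² = 0.03470, so 34.2 × 0.03470 = 1.187 mSv/h.
Stay time = 0.584 mSv ÷ 1.187 mSv/h = 0.4920 h = 29.52 min.

29.5 min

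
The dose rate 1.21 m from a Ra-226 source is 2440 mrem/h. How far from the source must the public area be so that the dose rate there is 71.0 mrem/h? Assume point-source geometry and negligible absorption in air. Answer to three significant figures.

Applying the 1/r² law, d₂ = d₁·√(I₁/I₂).
I₁/I₂ = 2440/71.0 = 34.37, so d₂ = 1.21 × √34.37 = 7.094 m.

7.09 m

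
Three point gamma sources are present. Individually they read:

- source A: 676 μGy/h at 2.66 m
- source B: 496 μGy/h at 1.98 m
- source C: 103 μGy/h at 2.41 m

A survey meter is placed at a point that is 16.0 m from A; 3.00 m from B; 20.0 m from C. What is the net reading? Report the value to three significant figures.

By superposition, sum each source's inverse-square contribution:
A: 676 × (2.66/16.0)² = 18.68 μGy/h
B: 496 × (1.98/3.00)² = 216.1 μGy/h
C: 103 × (2.41/20.0)² = 1.496 μGy/h
Total = 18.68 + 216.1 + 1.496 = 236.3 μGy/h.

236 μGy/h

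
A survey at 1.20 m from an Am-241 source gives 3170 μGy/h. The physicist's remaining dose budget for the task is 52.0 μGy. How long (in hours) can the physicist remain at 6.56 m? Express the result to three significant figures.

By the inverse-square law, rate at 6.56 m:
3170 × (1.20/6.56)² = 3170 × 0.03346 = 106.1 μGy/h.
Stay time = 52.0 μGy ÷ 106.1 μGy/h = 0.4901 h.

0.490 h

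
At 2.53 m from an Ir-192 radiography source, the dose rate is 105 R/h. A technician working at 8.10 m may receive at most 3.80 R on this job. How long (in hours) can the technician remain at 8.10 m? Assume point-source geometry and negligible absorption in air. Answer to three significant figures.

0.371 h

Intensity scales as (d₁/d₂)², so rate at 8.10 m:
(2.53/8.10)² = 0.09756, so 105 × 0.09756 = 10.24 R/h.
Stay time = 3.80 R ÷ 10.24 R/h = 0.3711 h.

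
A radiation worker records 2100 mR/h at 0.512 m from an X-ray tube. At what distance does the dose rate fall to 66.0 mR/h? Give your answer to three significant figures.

Since intensity falls as 1/r², d₂ = d₁·√(I₁/I₂).
I₁/I₂ = 2100/66.0 = 31.82, so d₂ = 0.512 × √31.82 = 2.888 m.

2.89 m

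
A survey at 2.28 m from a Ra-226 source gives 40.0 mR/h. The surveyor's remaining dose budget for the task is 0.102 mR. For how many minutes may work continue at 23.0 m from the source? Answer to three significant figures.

15.6 min

Intensity scales as (d₁/d₂)², so rate at 23.0 m:
40.0 × (2.28/23.0)² = 40.0 × 0.009827 = 0.3931 mR/h.
Stay time = 0.102 mR ÷ 0.3931 mR/h = 0.2595 h = 15.57 min.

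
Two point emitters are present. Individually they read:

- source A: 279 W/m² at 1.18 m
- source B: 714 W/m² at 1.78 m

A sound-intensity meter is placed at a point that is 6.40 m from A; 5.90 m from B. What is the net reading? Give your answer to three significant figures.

74.5 W/m²

Each source contributes Iᵢ·(dᵢ/rᵢ)²; contributions add.
A: 279 × (1.18/6.40)² = 9.484 W/m²
B: 714 × (1.78/5.90)² = 64.99 W/m²
Total = 9.484 + 64.99 = 74.47 W/m².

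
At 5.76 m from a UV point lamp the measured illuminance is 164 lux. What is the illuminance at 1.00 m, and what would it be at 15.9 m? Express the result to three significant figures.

5440 lux; 21.5 lux

Using I₁d₁² = I₂d₂²,
At 1.00 m: 164 × (5.76/1.00)² = 164 × 33.18 = 5442 lux
At 15.9 m: 5442 × (1.00/15.9)² = 5442 × 0.003956 = 21.53 lux.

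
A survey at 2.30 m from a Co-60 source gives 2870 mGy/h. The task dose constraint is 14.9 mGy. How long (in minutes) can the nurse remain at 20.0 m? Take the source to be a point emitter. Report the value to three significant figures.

Applying the 1/r² law, rate at 20.0 m:
2870 × (2.30/20.0)² = 2870 × 0.01322 = 37.94 mGy/h.
Stay time = 14.9 mGy ÷ 37.94 mGy/h = 0.3927 h = 23.56 min.

23.6 min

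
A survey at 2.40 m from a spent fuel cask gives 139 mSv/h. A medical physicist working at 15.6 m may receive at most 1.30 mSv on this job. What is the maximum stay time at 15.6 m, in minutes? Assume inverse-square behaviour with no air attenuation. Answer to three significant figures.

Since intensity falls as 1/r², rate at 15.6 m:
(2.40/15.6)² = 0.02367, so 139 × 0.02367 = 3.290 mSv/h.
Stay time = 1.30 mSv ÷ 3.290 mSv/h = 0.3951 h = 23.71 min.

23.7 min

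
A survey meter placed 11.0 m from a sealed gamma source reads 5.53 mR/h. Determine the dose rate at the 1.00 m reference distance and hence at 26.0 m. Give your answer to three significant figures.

669 mR/h; 0.990 mR/h

Intensity scales as (d₁/d₂)², so
At 1.00 m: 5.53 × (11.0/1.00)² = 5.53 × 121.0 = 669.1 mR/h
At 26.0 m: 669.1 × (1.00/26.0)² = 669.1 × 0.001479 = 0.9896 mR/h.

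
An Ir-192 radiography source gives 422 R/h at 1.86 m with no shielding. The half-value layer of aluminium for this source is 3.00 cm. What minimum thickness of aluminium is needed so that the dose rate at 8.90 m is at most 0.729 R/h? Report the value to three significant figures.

At 8.90 m, distance alone gives 422 × (1.86/8.90)² = 422 × 0.04368 = 18.43 R/h.
Further attenuation needed: 18.43/0.729 = 25.28.
n = log₂(25.28) = 4.660 half-value layers.
Thickness = 4.660 × 3.00 cm = 13.98 cm.

14.0 cm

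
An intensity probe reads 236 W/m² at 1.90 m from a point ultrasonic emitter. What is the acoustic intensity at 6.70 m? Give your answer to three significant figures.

Since intensity falls as 1/r², the rate at 6.70 m is
236 × (1.90/6.70)² = 236 × 0.08042 = 18.98 W/m².

19.0 W/m²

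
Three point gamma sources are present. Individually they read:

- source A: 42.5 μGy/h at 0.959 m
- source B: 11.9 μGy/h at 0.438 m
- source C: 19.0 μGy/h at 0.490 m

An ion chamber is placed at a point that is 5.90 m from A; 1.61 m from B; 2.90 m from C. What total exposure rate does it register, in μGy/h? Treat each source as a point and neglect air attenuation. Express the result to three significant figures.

By superposition, sum each source's inverse-square contribution:
A: 42.5 × (0.959/5.90)² = 1.123 μGy/h
B: 11.9 × (0.438/1.61)² = 0.8807 μGy/h
C: 19.0 × (0.490/2.90)² = 0.5424 μGy/h
Total = 1.123 + 0.8807 + 0.5424 = 2.546 μGy/h.

2.55 μGy/h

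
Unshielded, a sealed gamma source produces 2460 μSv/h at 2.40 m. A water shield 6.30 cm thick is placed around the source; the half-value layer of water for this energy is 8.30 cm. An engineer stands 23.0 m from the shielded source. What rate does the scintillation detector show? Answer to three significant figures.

15.8 μSv/h

Distance alone: 2460 × (2.40/23.0)² = 2460 × 0.01089 = 26.79 μSv/h.
Shield: 6.30/8.30 = 0.7590 half-value layers → attenuation 2^(−0.7590) = 0.5909.
Combined: 26.79 × 0.5909 = 15.83 μSv/h.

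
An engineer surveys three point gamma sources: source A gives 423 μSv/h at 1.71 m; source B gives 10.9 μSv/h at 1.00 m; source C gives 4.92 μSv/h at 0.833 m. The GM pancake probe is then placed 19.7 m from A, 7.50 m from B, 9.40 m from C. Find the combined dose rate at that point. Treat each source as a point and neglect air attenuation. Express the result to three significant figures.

By superposition, sum each source's inverse-square contribution:
A: 423 × (1.71/19.7)² = 3.187 μSv/h
B: 10.9 × (1.00/7.50)² = 0.1938 μSv/h
C: 4.92 × (0.833/9.40)² = 0.03864 μSv/h
Total = 3.187 + 0.1938 + 0.03864 = 3.419 μSv/h.

3.42 μSv/h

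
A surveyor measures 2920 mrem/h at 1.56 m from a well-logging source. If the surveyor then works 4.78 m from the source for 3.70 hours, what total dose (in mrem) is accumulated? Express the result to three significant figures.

1150 mrem

Since intensity falls as 1/r², rate at 4.78 m:
(1.56/4.78)² = 0.1065, so 2920 × 0.1065 = 311.0 mrem/h.
Dose = rate × time = 311.0 mrem/h × 3.700 h = 1151 mrem.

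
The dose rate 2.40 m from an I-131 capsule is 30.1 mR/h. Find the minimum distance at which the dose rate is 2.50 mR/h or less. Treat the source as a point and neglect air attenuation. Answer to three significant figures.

8.33 m

Applying the 1/r² law, d₂ = d₁·√(I₁/I₂).
I₁/I₂ = 30.1/2.50 = 12.04, so d₂ = 2.40 × √12.04 = 8.328 m.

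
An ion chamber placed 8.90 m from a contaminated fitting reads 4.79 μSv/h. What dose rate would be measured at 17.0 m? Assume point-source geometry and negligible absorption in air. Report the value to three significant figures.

1.31 μSv/h

By the inverse-square law, scaling from 8.90 m to 17.0 m:
4.79 × (8.90/17.0)² = 4.79 × 0.2741 = 1.313 μSv/h.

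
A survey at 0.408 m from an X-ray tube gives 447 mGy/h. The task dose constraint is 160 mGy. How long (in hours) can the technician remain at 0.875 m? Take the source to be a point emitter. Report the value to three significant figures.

Using I₁d₁² = I₂d₂², rate at 0.875 m:
(0.408/0.875)² = 0.2174, so 447 × 0.2174 = 97.18 mGy/h.
Stay time = 160 mGy ÷ 97.18 mGy/h = 1.646 h.

1.65 h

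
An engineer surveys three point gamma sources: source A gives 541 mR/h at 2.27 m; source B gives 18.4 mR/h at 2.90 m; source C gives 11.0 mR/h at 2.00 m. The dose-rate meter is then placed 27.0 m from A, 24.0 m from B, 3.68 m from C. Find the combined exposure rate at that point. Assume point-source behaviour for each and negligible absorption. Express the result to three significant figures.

7.34 mR/h

Each source contributes Iᵢ·(dᵢ/rᵢ)²; contributions add.
A: 541 × (2.27/27.0)² = 3.824 mR/h
B: 18.4 × (2.90/24.0)² = 0.2687 mR/h
C: 11.0 × (2.00/3.68)² = 3.249 mR/h
Total = 3.824 + 0.2687 + 3.249 = 7.342 mR/h.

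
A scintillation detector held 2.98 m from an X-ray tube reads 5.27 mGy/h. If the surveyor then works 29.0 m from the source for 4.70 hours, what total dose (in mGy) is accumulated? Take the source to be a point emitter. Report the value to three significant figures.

0.262 mGy

Intensity scales as (d₁/d₂)², so rate at 29.0 m:
(2.98/29.0)² = 0.01056, so 5.27 × 0.01056 = 0.05565 mGy/h.
Dose = rate × time = 0.05565 mGy/h × 4.700 h = 0.2616 mGy.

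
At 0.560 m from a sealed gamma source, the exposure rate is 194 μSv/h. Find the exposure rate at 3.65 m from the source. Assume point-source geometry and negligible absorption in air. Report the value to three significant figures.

Since intensity falls as 1/r², the rate at 3.65 m is
194 × (0.560/3.65)² = 194 × 0.02354 = 4.567 μSv/h.

4.57 μSv/h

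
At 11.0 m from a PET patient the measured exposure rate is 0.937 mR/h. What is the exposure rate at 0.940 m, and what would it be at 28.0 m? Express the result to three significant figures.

128 mR/h; 0.145 mR/h

By the inverse-square law,
At 0.940 m: (11.0/0.940)² = 136.9, so 0.937 × 136.9 = 128.3 mR/h
At 28.0 m: 128.3 × (0.940/28.0)² = 128.3 × 0.001127 = 0.1446 mR/h.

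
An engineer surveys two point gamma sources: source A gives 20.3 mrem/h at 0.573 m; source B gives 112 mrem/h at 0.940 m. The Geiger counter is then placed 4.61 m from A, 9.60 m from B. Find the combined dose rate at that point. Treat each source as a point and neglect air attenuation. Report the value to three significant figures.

By superposition, sum each source's inverse-square contribution:
A: 20.3 × (0.573/4.61)² = 0.3136 mrem/h
B: 112 × (0.940/9.60)² = 1.074 mrem/h
Total = 0.3136 + 1.074 = 1.388 mrem/h.

1.39 mrem/h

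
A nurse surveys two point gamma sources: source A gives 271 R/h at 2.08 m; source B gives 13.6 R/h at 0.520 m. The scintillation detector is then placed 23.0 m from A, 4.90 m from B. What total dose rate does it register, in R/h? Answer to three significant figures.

2.37 R/h

By superposition, sum each source's inverse-square contribution:
A: 271 × (2.08/23.0)² = 2.216 R/h
B: 13.6 × (0.520/4.90)² = 0.1532 R/h
Total = 2.216 + 0.1532 = 2.369 R/h.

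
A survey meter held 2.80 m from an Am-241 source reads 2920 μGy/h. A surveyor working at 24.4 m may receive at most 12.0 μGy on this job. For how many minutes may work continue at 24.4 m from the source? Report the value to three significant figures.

By the inverse-square law, rate at 24.4 m:
(2.80/24.4)² = 0.01317, so 2920 × 0.01317 = 38.46 μGy/h.
Stay time = 12.0 μGy ÷ 38.46 μGy/h = 0.3120 h = 18.72 min.

18.7 min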